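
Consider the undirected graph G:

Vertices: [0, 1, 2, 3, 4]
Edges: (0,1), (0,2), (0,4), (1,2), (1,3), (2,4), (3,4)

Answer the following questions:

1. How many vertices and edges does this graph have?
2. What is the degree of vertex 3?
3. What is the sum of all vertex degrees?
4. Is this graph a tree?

Count: 5 vertices, 7 edges.
Vertex 3 has neighbors [1, 4], degree = 2.
Handshaking lemma: 2 * 7 = 14.
A tree on 5 vertices has 4 edges. This graph has 7 edges (3 extra). Not a tree.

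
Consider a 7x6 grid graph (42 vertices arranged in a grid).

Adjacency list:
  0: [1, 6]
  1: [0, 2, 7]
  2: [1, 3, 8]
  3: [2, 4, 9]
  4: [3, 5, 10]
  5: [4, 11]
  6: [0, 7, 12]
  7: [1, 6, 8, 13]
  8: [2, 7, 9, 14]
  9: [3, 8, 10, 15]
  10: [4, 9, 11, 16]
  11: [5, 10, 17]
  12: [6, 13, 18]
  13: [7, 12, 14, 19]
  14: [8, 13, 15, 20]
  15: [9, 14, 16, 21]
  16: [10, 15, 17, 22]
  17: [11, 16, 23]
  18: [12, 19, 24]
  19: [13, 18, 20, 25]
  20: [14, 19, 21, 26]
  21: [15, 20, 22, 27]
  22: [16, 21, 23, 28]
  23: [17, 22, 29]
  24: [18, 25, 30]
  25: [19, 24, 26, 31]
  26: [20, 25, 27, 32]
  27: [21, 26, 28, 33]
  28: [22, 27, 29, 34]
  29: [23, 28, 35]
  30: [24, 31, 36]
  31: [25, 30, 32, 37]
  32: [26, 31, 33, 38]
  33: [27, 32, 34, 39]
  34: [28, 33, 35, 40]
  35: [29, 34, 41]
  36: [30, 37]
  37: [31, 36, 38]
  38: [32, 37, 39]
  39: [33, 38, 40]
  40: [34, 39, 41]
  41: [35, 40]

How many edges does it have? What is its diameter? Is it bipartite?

A 7x6 grid has 36 vertical edges and 35 horizontal edges.
Total edges = 36 + 35 = 71.
Diameter = (7-1) + (6-1) = 11 (corner to opposite corner).
Grid graphs are bipartite (checkerboard coloring).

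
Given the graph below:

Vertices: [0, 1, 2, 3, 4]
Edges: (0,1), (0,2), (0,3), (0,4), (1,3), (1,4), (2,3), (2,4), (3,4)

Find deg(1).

Vertex 1 has neighbors [0, 3, 4], so deg(1) = 3.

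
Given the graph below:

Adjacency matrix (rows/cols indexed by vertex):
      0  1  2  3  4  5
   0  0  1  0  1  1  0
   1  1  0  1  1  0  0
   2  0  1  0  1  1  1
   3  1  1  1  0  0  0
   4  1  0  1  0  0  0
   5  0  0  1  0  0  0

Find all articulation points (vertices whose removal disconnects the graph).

An articulation point is a vertex whose removal disconnects the graph.
Articulation points: [2]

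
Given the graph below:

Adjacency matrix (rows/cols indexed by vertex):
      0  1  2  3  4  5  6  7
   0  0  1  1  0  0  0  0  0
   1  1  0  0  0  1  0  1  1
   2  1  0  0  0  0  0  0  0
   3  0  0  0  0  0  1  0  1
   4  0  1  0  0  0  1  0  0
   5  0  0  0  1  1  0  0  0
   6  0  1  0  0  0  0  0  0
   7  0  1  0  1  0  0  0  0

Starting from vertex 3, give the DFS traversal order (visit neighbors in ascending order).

DFS from vertex 3 (neighbors processed in ascending order):
Visit order: 3, 5, 4, 1, 0, 2, 6, 7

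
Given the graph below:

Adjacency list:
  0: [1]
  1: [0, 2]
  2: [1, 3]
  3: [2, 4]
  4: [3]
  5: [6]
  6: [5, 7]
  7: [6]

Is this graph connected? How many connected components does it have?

Checking connectivity: the graph has 2 connected component(s).
Components: [[0, 1, 2, 3, 4], [5, 6, 7]]. The graph is NOT connected.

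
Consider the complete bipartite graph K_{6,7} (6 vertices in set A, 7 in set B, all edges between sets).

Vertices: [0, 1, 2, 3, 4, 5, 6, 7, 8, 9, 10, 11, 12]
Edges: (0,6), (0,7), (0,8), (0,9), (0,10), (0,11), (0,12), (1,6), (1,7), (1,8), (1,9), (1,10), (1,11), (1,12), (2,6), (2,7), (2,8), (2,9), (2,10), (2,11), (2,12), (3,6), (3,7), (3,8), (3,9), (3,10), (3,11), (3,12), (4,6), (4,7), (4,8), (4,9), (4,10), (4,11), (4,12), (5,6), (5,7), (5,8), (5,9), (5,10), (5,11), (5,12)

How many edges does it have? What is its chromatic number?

K_{6,7} has 6 * 7 = 42 edges.
Bipartite graphs have chromatic number 2 (color each partition differently).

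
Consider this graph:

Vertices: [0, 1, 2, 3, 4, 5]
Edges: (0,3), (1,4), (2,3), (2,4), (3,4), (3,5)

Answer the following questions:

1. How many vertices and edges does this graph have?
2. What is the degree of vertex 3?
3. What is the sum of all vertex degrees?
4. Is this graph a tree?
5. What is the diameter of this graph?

Count: 6 vertices, 6 edges.
Vertex 3 has neighbors [0, 2, 4, 5], degree = 4.
Handshaking lemma: 2 * 6 = 12.
A tree on 6 vertices has 5 edges. This graph has 6 edges (1 extra). Not a tree.
Diameter (longest shortest path) = 3.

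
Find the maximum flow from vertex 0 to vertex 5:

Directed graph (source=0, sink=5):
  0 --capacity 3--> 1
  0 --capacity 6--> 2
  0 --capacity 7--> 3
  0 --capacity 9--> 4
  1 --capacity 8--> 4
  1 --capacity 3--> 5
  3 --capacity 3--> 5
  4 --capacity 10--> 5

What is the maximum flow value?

Computing max flow:
  Flow on (0->1): 3/3
  Flow on (0->3): 3/7
  Flow on (0->4): 9/9
  Flow on (1->5): 3/3
  Flow on (3->5): 3/3
  Flow on (4->5): 9/10
Maximum flow = 15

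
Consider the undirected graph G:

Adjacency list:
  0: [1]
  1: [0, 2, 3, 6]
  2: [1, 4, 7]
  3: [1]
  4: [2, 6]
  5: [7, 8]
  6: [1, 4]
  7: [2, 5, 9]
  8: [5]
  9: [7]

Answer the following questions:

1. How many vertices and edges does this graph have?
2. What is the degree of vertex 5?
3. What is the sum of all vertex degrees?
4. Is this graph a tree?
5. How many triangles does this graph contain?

Count: 10 vertices, 10 edges.
Vertex 5 has neighbors [7, 8], degree = 2.
Handshaking lemma: 2 * 10 = 20.
A tree on 10 vertices has 9 edges. This graph has 10 edges (1 extra). Not a tree.
Number of triangles = 0.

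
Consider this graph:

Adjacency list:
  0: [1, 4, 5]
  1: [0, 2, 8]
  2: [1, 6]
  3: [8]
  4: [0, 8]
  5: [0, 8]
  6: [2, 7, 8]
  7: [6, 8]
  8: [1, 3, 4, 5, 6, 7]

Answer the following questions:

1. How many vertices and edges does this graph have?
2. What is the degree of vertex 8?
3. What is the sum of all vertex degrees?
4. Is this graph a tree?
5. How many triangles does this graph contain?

Count: 9 vertices, 12 edges.
Vertex 8 has neighbors [1, 3, 4, 5, 6, 7], degree = 6.
Handshaking lemma: 2 * 12 = 24.
A tree on 9 vertices has 8 edges. This graph has 12 edges (4 extra). Not a tree.
Number of triangles = 1.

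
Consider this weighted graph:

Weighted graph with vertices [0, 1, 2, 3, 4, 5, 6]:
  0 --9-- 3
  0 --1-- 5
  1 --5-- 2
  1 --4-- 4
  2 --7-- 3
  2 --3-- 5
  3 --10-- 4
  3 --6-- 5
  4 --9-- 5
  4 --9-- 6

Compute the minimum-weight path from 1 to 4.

Using Dijkstra's algorithm from vertex 1:
Shortest path: 1 -> 4
Total weight: 4 = 4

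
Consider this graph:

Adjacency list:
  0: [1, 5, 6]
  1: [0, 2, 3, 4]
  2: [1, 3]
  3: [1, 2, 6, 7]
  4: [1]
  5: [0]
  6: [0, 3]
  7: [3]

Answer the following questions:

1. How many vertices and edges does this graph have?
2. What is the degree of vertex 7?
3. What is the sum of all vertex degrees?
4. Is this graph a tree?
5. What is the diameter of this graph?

Count: 8 vertices, 9 edges.
Vertex 7 has neighbors [3], degree = 1.
Handshaking lemma: 2 * 9 = 18.
A tree on 8 vertices has 7 edges. This graph has 9 edges (2 extra). Not a tree.
Diameter (longest shortest path) = 4.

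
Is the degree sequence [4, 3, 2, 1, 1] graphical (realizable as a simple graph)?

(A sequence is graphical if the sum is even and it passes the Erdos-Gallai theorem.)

Sum of degrees = 11. Sum is odd, so the sequence is NOT graphical.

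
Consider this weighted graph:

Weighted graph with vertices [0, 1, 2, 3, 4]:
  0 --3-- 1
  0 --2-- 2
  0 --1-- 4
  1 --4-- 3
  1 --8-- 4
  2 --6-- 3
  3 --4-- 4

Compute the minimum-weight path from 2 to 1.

Using Dijkstra's algorithm from vertex 2:
Shortest path: 2 -> 0 -> 1
Total weight: 2 + 3 = 5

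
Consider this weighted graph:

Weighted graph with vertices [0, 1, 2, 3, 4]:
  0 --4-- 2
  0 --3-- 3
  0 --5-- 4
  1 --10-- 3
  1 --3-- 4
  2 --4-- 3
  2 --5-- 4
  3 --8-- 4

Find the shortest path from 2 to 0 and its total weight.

Using Dijkstra's algorithm from vertex 2:
Shortest path: 2 -> 0
Total weight: 4 = 4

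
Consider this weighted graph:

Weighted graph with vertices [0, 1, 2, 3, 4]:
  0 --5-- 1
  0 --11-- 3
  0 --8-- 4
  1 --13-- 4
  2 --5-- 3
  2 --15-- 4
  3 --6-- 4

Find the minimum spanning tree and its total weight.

Applying Kruskal's algorithm (sort edges by weight, add if no cycle):
  Add (0,1) w=5
  Add (2,3) w=5
  Add (3,4) w=6
  Add (0,4) w=8
  Skip (0,3) w=11 (creates cycle)
  Skip (1,4) w=13 (creates cycle)
  Skip (2,4) w=15 (creates cycle)
MST weight = 24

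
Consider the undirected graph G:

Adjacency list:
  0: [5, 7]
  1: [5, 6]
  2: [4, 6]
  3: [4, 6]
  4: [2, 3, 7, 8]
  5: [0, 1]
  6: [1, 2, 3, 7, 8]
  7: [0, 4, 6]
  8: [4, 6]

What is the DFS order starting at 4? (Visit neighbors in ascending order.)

DFS from vertex 4 (neighbors processed in ascending order):
Visit order: 4, 2, 6, 1, 5, 0, 7, 3, 8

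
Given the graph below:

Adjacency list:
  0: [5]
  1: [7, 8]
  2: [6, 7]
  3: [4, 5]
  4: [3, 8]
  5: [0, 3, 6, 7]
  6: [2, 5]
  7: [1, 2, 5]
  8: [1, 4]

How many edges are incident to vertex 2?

Vertex 2 has neighbors [6, 7], so deg(2) = 2.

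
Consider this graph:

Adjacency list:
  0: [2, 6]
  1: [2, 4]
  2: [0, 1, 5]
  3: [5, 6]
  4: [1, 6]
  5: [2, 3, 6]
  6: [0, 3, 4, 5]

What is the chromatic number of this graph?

The graph has a maximum clique of size 3 (lower bound on chromatic number).
A valid 3-coloring: {0: 1, 1: 1, 2: 0, 3: 2, 4: 2, 5: 1, 6: 0}.
Chromatic number = 3.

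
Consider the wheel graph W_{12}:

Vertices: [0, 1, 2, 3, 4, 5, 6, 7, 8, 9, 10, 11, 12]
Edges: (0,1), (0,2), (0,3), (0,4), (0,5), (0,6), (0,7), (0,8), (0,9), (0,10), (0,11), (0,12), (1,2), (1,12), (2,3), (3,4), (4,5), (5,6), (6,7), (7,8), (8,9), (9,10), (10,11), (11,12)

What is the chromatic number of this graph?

W_{12} = C_{12} plus a hub adjacent to every cycle vertex.
The outer cycle needs 2 colors (even cycle); the hub is adjacent to all of them so needs a fresh color.
Chromatic number = 2 + 1 = 3.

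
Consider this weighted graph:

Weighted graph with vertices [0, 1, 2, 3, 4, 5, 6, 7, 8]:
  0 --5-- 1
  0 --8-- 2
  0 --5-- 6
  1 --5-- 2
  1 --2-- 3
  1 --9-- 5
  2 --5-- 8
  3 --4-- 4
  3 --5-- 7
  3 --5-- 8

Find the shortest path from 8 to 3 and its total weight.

Using Dijkstra's algorithm from vertex 8:
Shortest path: 8 -> 3
Total weight: 5 = 5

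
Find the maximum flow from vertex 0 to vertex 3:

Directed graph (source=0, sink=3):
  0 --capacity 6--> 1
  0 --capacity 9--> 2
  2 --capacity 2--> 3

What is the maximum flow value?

Computing max flow:
  Flow on (0->2): 2/9
  Flow on (2->3): 2/2
Maximum flow = 2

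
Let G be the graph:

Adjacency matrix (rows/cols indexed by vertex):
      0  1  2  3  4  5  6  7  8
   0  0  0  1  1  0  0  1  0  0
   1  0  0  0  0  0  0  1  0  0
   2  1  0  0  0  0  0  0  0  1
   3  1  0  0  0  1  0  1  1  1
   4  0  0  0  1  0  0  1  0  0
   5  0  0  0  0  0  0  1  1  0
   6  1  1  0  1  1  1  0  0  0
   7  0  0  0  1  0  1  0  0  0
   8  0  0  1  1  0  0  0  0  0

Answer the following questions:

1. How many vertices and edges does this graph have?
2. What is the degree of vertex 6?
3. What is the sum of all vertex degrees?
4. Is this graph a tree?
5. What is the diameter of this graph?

Count: 9 vertices, 12 edges.
Vertex 6 has neighbors [0, 1, 3, 4, 5], degree = 5.
Handshaking lemma: 2 * 12 = 24.
A tree on 9 vertices has 8 edges. This graph has 12 edges (4 extra). Not a tree.
Diameter (longest shortest path) = 3.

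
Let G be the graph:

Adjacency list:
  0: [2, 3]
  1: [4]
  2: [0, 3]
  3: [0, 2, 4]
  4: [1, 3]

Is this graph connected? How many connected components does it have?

Checking connectivity: the graph has 1 connected component(s).
All vertices are reachable from each other. The graph IS connected.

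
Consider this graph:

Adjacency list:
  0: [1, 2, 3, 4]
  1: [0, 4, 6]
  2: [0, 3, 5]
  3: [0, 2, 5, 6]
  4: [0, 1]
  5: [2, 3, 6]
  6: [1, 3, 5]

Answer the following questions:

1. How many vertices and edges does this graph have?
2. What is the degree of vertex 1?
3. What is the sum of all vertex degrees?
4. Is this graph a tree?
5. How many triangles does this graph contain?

Count: 7 vertices, 11 edges.
Vertex 1 has neighbors [0, 4, 6], degree = 3.
Handshaking lemma: 2 * 11 = 22.
A tree on 7 vertices has 6 edges. This graph has 11 edges (5 extra). Not a tree.
Number of triangles = 4.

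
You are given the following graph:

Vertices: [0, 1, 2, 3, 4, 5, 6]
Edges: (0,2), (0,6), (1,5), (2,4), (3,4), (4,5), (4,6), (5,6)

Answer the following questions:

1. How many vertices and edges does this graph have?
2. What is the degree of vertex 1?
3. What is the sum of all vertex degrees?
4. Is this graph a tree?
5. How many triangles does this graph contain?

Count: 7 vertices, 8 edges.
Vertex 1 has neighbors [5], degree = 1.
Handshaking lemma: 2 * 8 = 16.
A tree on 7 vertices has 6 edges. This graph has 8 edges (2 extra). Not a tree.
Number of triangles = 1.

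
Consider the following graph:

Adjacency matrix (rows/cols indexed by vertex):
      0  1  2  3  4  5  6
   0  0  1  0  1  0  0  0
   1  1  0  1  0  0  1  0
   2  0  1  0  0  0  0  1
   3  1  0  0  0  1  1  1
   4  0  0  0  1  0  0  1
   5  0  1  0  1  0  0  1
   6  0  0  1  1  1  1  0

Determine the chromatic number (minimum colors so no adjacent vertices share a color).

The graph has a maximum clique of size 3 (lower bound on chromatic number).
A valid 3-coloring: {0: 1, 1: 0, 2: 2, 3: 0, 4: 2, 5: 2, 6: 1}.
Chromatic number = 3.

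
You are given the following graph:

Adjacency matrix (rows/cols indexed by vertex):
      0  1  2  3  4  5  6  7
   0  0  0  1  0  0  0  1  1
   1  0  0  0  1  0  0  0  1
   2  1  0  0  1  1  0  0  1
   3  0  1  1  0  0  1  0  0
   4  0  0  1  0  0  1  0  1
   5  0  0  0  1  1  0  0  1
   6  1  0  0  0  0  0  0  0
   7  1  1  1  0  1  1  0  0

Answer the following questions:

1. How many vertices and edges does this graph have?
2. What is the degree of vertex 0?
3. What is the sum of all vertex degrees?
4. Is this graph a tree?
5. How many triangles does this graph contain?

Count: 8 vertices, 12 edges.
Vertex 0 has neighbors [2, 6, 7], degree = 3.
Handshaking lemma: 2 * 12 = 24.
A tree on 8 vertices has 7 edges. This graph has 12 edges (5 extra). Not a tree.
Number of triangles = 3.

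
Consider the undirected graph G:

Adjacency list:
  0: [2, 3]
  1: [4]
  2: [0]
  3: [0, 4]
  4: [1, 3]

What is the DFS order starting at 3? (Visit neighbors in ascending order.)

DFS from vertex 3 (neighbors processed in ascending order):
Visit order: 3, 0, 2, 4, 1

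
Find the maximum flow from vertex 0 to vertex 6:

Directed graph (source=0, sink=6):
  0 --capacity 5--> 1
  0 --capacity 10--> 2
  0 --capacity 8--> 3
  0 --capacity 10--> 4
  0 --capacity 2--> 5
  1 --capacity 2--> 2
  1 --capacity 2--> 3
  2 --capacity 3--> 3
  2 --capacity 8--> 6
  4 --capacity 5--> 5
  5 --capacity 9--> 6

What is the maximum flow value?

Computing max flow:
  Flow on (0->1): 2/5
  Flow on (0->2): 6/10
  Flow on (0->4): 5/10
  Flow on (0->5): 2/2
  Flow on (1->2): 2/2
  Flow on (2->6): 8/8
  Flow on (4->5): 5/5
  Flow on (5->6): 7/9
Maximum flow = 15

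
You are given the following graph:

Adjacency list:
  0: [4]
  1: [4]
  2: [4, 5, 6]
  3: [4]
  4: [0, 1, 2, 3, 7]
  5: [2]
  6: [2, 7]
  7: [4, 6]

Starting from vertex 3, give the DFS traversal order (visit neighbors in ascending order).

DFS from vertex 3 (neighbors processed in ascending order):
Visit order: 3, 4, 0, 1, 2, 5, 6, 7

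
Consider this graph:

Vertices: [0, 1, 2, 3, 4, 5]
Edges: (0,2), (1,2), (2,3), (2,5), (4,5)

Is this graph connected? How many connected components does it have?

Checking connectivity: the graph has 1 connected component(s).
All vertices are reachable from each other. The graph IS connected.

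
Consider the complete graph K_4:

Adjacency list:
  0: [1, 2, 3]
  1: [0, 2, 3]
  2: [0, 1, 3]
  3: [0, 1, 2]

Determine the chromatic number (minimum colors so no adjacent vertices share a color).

In K_4, every vertex is adjacent to every other vertex.
Each vertex needs a unique color.
Chromatic number = 4.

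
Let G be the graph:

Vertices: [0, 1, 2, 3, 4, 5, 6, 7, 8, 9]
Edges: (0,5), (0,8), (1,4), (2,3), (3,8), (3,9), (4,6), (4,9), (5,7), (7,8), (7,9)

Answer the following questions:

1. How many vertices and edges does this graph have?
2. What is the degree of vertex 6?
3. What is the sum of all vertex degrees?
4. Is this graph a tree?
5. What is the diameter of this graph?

Count: 10 vertices, 11 edges.
Vertex 6 has neighbors [4], degree = 1.
Handshaking lemma: 2 * 11 = 22.
A tree on 10 vertices has 9 edges. This graph has 11 edges (2 extra). Not a tree.
Diameter (longest shortest path) = 5.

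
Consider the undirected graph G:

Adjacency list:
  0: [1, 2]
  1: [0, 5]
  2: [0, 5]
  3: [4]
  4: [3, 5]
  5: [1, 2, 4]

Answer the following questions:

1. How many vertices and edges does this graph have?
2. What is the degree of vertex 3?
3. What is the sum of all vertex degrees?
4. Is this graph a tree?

Count: 6 vertices, 6 edges.
Vertex 3 has neighbors [4], degree = 1.
Handshaking lemma: 2 * 6 = 12.
A tree on 6 vertices has 5 edges. This graph has 6 edges (1 extra). Not a tree.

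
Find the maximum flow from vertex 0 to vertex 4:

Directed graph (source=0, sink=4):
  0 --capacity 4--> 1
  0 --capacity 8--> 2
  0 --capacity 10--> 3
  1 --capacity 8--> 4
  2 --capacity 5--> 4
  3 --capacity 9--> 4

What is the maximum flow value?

Computing max flow:
  Flow on (0->1): 4/4
  Flow on (0->2): 5/8
  Flow on (0->3): 9/10
  Flow on (1->4): 4/8
  Flow on (2->4): 5/5
  Flow on (3->4): 9/9
Maximum flow = 18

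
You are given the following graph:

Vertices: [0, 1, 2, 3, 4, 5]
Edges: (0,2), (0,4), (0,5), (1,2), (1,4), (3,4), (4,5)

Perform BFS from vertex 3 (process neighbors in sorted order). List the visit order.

BFS from vertex 3 (neighbors processed in ascending order):
Visit order: 3, 4, 0, 1, 5, 2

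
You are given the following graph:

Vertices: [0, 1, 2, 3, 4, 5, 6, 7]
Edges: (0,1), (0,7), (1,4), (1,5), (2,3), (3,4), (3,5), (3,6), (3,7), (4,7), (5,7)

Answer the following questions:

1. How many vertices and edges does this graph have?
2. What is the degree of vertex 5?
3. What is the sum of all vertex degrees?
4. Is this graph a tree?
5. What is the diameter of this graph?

Count: 8 vertices, 11 edges.
Vertex 5 has neighbors [1, 3, 7], degree = 3.
Handshaking lemma: 2 * 11 = 22.
A tree on 8 vertices has 7 edges. This graph has 11 edges (4 extra). Not a tree.
Diameter (longest shortest path) = 3.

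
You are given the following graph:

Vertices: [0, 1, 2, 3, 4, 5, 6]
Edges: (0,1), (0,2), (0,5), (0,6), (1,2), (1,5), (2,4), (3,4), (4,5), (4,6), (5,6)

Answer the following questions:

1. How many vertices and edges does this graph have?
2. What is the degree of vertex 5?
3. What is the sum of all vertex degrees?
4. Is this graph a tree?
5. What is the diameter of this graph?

Count: 7 vertices, 11 edges.
Vertex 5 has neighbors [0, 1, 4, 6], degree = 4.
Handshaking lemma: 2 * 11 = 22.
A tree on 7 vertices has 6 edges. This graph has 11 edges (5 extra). Not a tree.
Diameter (longest shortest path) = 3.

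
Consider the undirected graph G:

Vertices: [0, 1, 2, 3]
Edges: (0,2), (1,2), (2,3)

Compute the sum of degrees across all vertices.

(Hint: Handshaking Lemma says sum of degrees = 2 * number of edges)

Count edges: 3 edges.
By Handshaking Lemma: sum of degrees = 2 * 3 = 6.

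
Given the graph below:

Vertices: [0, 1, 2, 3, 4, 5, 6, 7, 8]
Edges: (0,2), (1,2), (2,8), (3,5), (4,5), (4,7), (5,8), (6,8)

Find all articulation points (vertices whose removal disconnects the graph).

An articulation point is a vertex whose removal disconnects the graph.
Articulation points: [2, 4, 5, 8]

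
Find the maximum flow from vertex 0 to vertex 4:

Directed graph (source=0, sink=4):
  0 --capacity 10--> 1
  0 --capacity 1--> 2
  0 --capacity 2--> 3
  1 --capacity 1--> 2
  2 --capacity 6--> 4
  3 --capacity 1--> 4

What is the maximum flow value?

Computing max flow:
  Flow on (0->1): 1/10
  Flow on (0->2): 1/1
  Flow on (0->3): 1/2
  Flow on (1->2): 1/1
  Flow on (2->4): 2/6
  Flow on (3->4): 1/1
Maximum flow = 3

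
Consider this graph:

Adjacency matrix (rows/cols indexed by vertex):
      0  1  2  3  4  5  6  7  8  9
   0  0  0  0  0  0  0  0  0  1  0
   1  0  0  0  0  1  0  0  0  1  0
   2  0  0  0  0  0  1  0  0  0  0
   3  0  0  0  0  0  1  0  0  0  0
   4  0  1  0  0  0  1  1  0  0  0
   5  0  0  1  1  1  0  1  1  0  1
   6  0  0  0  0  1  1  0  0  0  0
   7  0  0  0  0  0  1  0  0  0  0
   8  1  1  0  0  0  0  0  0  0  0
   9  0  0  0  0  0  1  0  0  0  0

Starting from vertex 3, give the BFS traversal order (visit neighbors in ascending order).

BFS from vertex 3 (neighbors processed in ascending order):
Visit order: 3, 5, 2, 4, 6, 7, 9, 1, 8, 0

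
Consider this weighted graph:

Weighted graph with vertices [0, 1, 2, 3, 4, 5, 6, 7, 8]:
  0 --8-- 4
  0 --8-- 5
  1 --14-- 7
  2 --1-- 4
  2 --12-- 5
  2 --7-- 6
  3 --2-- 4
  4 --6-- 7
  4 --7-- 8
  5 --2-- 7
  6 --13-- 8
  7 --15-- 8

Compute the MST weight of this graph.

Applying Kruskal's algorithm (sort edges by weight, add if no cycle):
  Add (2,4) w=1
  Add (3,4) w=2
  Add (5,7) w=2
  Add (4,7) w=6
  Add (2,6) w=7
  Add (4,8) w=7
  Add (0,5) w=8
  Skip (0,4) w=8 (creates cycle)
  Skip (2,5) w=12 (creates cycle)
  Skip (6,8) w=13 (creates cycle)
  Add (1,7) w=14
  Skip (7,8) w=15 (creates cycle)
MST weight = 47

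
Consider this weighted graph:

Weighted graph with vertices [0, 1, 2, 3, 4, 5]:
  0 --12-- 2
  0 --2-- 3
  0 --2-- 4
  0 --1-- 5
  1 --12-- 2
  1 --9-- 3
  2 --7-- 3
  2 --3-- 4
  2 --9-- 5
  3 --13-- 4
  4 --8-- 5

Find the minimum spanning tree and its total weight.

Applying Kruskal's algorithm (sort edges by weight, add if no cycle):
  Add (0,5) w=1
  Add (0,4) w=2
  Add (0,3) w=2
  Add (2,4) w=3
  Skip (2,3) w=7 (creates cycle)
  Skip (4,5) w=8 (creates cycle)
  Add (1,3) w=9
  Skip (2,5) w=9 (creates cycle)
  Skip (0,2) w=12 (creates cycle)
  Skip (1,2) w=12 (creates cycle)
  Skip (3,4) w=13 (creates cycle)
MST weight = 17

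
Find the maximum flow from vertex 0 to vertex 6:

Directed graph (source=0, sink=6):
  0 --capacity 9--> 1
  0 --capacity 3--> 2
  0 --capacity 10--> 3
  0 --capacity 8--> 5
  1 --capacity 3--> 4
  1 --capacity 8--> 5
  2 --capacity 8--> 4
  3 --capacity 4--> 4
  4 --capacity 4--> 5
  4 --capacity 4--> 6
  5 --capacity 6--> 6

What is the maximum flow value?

Computing max flow:
  Flow on (0->3): 4/10
  Flow on (0->5): 6/8
  Flow on (3->4): 4/4
  Flow on (4->6): 4/4
  Flow on (5->6): 6/6
Maximum flow = 10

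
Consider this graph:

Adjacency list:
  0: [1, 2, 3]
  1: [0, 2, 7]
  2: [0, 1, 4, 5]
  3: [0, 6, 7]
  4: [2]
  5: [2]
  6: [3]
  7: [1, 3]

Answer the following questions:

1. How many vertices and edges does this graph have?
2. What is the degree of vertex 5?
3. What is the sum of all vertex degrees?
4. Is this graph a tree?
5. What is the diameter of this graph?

Count: 8 vertices, 9 edges.
Vertex 5 has neighbors [2], degree = 1.
Handshaking lemma: 2 * 9 = 18.
A tree on 8 vertices has 7 edges. This graph has 9 edges (2 extra). Not a tree.
Diameter (longest shortest path) = 4.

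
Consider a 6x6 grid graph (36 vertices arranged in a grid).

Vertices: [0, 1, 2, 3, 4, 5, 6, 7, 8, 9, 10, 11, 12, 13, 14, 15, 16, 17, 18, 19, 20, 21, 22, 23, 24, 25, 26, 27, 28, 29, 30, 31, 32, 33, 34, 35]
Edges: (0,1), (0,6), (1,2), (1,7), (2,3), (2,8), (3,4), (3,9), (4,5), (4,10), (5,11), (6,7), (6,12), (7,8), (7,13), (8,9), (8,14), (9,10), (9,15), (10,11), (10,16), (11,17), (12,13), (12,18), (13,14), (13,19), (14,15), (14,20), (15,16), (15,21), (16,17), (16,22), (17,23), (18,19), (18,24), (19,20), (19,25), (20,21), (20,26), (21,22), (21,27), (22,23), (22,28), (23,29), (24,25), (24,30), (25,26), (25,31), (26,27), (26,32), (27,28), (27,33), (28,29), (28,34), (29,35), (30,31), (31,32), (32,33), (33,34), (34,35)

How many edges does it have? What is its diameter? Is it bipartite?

A 6x6 grid has 30 vertical edges and 30 horizontal edges.
Total edges = 30 + 30 = 60.
Diameter = (6-1) + (6-1) = 10 (corner to opposite corner).
Grid graphs are bipartite (checkerboard coloring).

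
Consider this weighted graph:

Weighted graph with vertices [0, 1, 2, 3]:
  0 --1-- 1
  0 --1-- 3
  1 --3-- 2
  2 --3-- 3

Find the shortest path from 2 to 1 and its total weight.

Using Dijkstra's algorithm from vertex 2:
Shortest path: 2 -> 1
Total weight: 3 = 3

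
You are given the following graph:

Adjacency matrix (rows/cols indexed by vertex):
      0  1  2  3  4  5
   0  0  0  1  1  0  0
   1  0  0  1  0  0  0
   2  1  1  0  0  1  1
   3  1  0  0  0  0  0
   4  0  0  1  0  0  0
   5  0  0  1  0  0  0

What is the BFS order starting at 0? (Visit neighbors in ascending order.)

BFS from vertex 0 (neighbors processed in ascending order):
Visit order: 0, 2, 3, 1, 4, 5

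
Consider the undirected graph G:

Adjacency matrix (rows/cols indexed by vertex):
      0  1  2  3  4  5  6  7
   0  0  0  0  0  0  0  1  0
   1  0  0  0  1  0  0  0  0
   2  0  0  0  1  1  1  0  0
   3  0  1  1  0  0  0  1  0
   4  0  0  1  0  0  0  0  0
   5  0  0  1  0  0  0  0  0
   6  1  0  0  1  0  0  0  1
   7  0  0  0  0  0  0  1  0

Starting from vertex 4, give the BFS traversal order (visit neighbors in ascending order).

BFS from vertex 4 (neighbors processed in ascending order):
Visit order: 4, 2, 3, 5, 1, 6, 0, 7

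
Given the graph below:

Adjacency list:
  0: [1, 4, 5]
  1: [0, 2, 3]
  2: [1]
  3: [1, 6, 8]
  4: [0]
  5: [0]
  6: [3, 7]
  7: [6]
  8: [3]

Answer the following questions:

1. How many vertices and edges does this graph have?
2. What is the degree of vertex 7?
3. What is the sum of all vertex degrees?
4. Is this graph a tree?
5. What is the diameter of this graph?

Count: 9 vertices, 8 edges.
Vertex 7 has neighbors [6], degree = 1.
Handshaking lemma: 2 * 8 = 16.
A graph is a tree iff it is connected and has exactly n-1 edges. This graph is connected (all 9 vertices in one component) and has 9-1 = 8 edges. It is a tree.
Diameter (longest shortest path) = 5.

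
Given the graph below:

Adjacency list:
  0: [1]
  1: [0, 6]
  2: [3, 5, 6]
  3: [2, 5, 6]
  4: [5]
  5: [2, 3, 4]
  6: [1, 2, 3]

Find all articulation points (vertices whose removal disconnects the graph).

An articulation point is a vertex whose removal disconnects the graph.
Articulation points: [1, 5, 6]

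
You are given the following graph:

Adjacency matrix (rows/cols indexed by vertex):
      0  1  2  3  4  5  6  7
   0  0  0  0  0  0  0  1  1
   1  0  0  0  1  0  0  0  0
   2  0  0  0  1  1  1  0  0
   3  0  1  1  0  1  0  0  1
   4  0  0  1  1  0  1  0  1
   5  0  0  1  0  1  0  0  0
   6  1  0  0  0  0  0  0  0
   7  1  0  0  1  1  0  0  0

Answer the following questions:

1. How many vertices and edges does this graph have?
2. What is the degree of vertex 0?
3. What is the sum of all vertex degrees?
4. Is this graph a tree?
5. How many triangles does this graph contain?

Count: 8 vertices, 10 edges.
Vertex 0 has neighbors [6, 7], degree = 2.
Handshaking lemma: 2 * 10 = 20.
A tree on 8 vertices has 7 edges. This graph has 10 edges (3 extra). Not a tree.
Number of triangles = 3.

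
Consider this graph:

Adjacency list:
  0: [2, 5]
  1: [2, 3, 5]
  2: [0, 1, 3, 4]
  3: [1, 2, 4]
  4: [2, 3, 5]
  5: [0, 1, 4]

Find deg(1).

Vertex 1 has neighbors [2, 3, 5], so deg(1) = 3.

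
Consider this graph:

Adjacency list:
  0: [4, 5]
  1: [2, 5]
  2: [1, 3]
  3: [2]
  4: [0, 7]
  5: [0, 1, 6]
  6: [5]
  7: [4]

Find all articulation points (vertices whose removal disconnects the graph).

An articulation point is a vertex whose removal disconnects the graph.
Articulation points: [0, 1, 2, 4, 5]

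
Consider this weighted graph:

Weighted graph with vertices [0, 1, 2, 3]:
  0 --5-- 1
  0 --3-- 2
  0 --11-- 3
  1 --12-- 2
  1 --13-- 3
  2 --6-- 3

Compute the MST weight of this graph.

Applying Kruskal's algorithm (sort edges by weight, add if no cycle):
  Add (0,2) w=3
  Add (0,1) w=5
  Add (2,3) w=6
  Skip (0,3) w=11 (creates cycle)
  Skip (1,2) w=12 (creates cycle)
  Skip (1,3) w=13 (creates cycle)
MST weight = 14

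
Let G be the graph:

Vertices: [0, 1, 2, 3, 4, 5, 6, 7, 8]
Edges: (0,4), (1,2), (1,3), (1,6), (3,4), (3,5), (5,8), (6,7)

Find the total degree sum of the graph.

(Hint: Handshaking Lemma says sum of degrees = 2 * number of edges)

Count edges: 8 edges.
By Handshaking Lemma: sum of degrees = 2 * 8 = 16.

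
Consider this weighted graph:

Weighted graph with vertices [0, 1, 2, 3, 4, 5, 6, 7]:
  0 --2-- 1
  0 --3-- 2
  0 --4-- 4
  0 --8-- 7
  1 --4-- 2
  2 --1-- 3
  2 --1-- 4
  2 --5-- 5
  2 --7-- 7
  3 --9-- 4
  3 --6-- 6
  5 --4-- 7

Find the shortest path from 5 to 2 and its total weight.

Using Dijkstra's algorithm from vertex 5:
Shortest path: 5 -> 2
Total weight: 5 = 5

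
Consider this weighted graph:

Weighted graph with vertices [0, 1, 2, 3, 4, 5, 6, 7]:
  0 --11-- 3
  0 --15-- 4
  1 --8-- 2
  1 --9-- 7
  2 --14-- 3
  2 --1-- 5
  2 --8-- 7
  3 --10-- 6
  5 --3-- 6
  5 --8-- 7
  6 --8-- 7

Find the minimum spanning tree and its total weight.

Applying Kruskal's algorithm (sort edges by weight, add if no cycle):
  Add (2,5) w=1
  Add (5,6) w=3
  Add (1,2) w=8
  Add (2,7) w=8
  Skip (5,7) w=8 (creates cycle)
  Skip (6,7) w=8 (creates cycle)
  Skip (1,7) w=9 (creates cycle)
  Add (3,6) w=10
  Add (0,3) w=11
  Skip (2,3) w=14 (creates cycle)
  Add (0,4) w=15
MST weight = 56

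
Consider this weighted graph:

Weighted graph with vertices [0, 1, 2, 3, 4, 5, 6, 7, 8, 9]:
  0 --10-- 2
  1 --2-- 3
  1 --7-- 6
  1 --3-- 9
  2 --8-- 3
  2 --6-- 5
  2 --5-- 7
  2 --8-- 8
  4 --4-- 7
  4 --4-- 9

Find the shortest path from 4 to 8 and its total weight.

Using Dijkstra's algorithm from vertex 4:
Shortest path: 4 -> 7 -> 2 -> 8
Total weight: 4 + 5 + 8 = 17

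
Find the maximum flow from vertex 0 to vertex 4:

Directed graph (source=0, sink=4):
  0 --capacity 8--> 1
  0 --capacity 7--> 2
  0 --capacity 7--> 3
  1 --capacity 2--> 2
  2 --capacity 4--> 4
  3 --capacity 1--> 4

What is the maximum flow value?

Computing max flow:
  Flow on (0->1): 2/8
  Flow on (0->2): 2/7
  Flow on (0->3): 1/7
  Flow on (1->2): 2/2
  Flow on (2->4): 4/4
  Flow on (3->4): 1/1
Maximum flow = 5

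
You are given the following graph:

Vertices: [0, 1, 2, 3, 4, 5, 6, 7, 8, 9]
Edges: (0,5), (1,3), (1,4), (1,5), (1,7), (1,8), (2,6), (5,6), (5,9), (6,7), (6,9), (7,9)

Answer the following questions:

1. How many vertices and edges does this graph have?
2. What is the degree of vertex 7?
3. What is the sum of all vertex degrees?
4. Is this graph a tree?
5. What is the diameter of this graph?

Count: 10 vertices, 12 edges.
Vertex 7 has neighbors [1, 6, 9], degree = 3.
Handshaking lemma: 2 * 12 = 24.
A tree on 10 vertices has 9 edges. This graph has 12 edges (3 extra). Not a tree.
Diameter (longest shortest path) = 4.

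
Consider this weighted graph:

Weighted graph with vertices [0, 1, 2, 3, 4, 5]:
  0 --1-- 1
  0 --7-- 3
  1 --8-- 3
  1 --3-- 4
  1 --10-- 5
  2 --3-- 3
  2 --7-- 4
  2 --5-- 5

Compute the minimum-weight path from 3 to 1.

Using Dijkstra's algorithm from vertex 3:
Shortest path: 3 -> 1
Total weight: 8 = 8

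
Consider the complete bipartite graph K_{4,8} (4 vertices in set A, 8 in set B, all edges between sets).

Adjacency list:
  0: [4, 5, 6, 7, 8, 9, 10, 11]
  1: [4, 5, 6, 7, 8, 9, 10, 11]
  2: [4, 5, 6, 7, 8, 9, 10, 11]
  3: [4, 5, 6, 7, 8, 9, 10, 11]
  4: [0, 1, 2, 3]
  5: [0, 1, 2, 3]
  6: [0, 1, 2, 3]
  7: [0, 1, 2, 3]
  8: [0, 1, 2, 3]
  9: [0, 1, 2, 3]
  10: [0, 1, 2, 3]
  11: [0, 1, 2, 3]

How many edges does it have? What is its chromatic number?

K_{4,8} has 4 * 8 = 32 edges.
Bipartite graphs have chromatic number 2 (color each partition differently).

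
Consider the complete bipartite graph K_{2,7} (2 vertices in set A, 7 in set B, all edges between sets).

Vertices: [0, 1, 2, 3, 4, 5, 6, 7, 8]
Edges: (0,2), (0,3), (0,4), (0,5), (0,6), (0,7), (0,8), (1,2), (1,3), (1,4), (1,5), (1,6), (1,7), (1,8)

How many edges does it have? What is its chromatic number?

K_{2,7} has 2 * 7 = 14 edges.
Bipartite graphs have chromatic number 2 (color each partition differently).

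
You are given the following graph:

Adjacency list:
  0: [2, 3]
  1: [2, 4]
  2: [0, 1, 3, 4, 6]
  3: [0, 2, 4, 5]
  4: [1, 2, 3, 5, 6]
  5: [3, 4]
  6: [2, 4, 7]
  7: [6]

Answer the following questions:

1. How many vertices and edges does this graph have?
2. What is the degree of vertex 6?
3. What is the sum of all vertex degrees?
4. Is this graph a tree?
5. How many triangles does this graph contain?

Count: 8 vertices, 12 edges.
Vertex 6 has neighbors [2, 4, 7], degree = 3.
Handshaking lemma: 2 * 12 = 24.
A tree on 8 vertices has 7 edges. This graph has 12 edges (5 extra). Not a tree.
Number of triangles = 5.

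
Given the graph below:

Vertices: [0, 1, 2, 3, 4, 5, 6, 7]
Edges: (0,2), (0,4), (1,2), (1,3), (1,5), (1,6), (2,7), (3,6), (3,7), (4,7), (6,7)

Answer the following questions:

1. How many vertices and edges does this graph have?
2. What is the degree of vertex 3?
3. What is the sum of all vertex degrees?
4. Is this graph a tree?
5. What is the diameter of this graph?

Count: 8 vertices, 11 edges.
Vertex 3 has neighbors [1, 6, 7], degree = 3.
Handshaking lemma: 2 * 11 = 22.
A tree on 8 vertices has 7 edges. This graph has 11 edges (4 extra). Not a tree.
Diameter (longest shortest path) = 4.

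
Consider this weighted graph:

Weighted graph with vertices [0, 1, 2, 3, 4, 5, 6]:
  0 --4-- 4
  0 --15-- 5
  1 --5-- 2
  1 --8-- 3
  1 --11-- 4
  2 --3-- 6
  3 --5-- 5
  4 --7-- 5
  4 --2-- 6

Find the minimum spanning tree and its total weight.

Applying Kruskal's algorithm (sort edges by weight, add if no cycle):
  Add (4,6) w=2
  Add (2,6) w=3
  Add (0,4) w=4
  Add (1,2) w=5
  Add (3,5) w=5
  Add (4,5) w=7
  Skip (1,3) w=8 (creates cycle)
  Skip (1,4) w=11 (creates cycle)
  Skip (0,5) w=15 (creates cycle)
MST weight = 26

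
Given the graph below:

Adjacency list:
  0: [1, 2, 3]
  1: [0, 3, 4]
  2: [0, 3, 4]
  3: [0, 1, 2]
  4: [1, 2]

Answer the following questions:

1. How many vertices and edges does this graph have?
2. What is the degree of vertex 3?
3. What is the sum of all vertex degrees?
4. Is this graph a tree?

Count: 5 vertices, 7 edges.
Vertex 3 has neighbors [0, 1, 2], degree = 3.
Handshaking lemma: 2 * 7 = 14.
A tree on 5 vertices has 4 edges. This graph has 7 edges (3 extra). Not a tree.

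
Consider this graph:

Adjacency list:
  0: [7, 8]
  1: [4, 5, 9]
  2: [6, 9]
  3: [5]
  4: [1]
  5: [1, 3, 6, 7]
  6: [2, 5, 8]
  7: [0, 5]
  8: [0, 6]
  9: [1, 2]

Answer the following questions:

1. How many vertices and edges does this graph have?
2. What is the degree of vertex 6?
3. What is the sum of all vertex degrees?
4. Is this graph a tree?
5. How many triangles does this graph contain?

Count: 10 vertices, 11 edges.
Vertex 6 has neighbors [2, 5, 8], degree = 3.
Handshaking lemma: 2 * 11 = 22.
A tree on 10 vertices has 9 edges. This graph has 11 edges (2 extra). Not a tree.
Number of triangles = 0.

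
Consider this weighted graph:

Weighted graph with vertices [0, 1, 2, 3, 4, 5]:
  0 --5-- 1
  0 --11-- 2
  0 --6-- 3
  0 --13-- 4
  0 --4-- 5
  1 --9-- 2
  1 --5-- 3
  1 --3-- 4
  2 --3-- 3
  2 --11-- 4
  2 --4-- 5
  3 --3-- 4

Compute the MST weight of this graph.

Applying Kruskal's algorithm (sort edges by weight, add if no cycle):
  Add (1,4) w=3
  Add (2,3) w=3
  Add (3,4) w=3
  Add (0,5) w=4
  Add (2,5) w=4
  Skip (0,1) w=5 (creates cycle)
  Skip (1,3) w=5 (creates cycle)
  Skip (0,3) w=6 (creates cycle)
  Skip (1,2) w=9 (creates cycle)
  Skip (0,2) w=11 (creates cycle)
  Skip (2,4) w=11 (creates cycle)
  Skip (0,4) w=13 (creates cycle)
MST weight = 17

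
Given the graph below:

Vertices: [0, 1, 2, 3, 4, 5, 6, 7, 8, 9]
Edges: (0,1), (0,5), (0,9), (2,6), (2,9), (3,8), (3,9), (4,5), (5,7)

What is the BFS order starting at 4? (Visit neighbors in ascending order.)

BFS from vertex 4 (neighbors processed in ascending order):
Visit order: 4, 5, 0, 7, 1, 9, 2, 3, 6, 8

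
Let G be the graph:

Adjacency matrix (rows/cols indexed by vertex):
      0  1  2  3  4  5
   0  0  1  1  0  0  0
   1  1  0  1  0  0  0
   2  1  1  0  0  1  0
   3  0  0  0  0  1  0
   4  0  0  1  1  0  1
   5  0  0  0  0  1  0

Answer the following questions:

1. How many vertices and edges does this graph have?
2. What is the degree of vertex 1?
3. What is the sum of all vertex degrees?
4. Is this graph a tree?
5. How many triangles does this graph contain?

Count: 6 vertices, 6 edges.
Vertex 1 has neighbors [0, 2], degree = 2.
Handshaking lemma: 2 * 6 = 12.
A tree on 6 vertices has 5 edges. This graph has 6 edges (1 extra). Not a tree.
Number of triangles = 1.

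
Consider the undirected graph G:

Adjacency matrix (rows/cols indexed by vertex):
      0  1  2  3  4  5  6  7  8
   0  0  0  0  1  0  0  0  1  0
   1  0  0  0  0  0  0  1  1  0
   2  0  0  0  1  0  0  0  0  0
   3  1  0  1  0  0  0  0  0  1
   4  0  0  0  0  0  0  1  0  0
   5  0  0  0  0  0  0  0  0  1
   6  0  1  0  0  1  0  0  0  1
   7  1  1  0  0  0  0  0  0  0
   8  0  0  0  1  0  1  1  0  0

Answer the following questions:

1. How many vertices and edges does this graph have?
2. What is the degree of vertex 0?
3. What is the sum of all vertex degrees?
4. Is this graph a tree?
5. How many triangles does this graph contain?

Count: 9 vertices, 9 edges.
Vertex 0 has neighbors [3, 7], degree = 2.
Handshaking lemma: 2 * 9 = 18.
A tree on 9 vertices has 8 edges. This graph has 9 edges (1 extra). Not a tree.
Number of triangles = 0.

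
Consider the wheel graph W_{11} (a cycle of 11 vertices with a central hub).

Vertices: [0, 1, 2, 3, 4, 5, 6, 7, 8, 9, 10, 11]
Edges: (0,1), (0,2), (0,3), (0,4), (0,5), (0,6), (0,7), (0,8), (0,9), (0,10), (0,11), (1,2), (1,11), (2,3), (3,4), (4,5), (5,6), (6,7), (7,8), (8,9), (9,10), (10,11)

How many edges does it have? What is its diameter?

Wheel graph W_{11}: 11 cycle edges + 11 spoke edges = 22 edges.
The hub is distance 1 from all cycle vertices. Max distance between cycle vertices through hub is 2.
Diameter = 2.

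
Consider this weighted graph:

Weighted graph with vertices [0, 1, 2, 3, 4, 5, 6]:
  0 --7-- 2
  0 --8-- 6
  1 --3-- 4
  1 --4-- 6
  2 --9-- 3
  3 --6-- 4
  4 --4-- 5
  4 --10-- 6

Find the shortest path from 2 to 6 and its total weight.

Using Dijkstra's algorithm from vertex 2:
Shortest path: 2 -> 0 -> 6
Total weight: 7 + 8 = 15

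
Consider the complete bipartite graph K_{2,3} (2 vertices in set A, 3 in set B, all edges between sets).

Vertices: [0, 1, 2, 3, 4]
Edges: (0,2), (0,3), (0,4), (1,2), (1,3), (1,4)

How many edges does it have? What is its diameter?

K_{2,3} has 2 * 3 = 6 edges.
Any vertex reaches any opposite-side vertex in 1 step; same-side vertices reach in 2 steps via any opposite-side vertex.
Diameter = 2.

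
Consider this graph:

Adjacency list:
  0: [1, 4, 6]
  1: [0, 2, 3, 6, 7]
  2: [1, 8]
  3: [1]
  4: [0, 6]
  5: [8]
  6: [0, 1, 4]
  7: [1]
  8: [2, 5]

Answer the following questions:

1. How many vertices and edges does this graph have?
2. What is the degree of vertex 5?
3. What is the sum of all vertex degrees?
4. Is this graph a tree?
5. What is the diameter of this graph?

Count: 9 vertices, 10 edges.
Vertex 5 has neighbors [8], degree = 1.
Handshaking lemma: 2 * 10 = 20.
A tree on 9 vertices has 8 edges. This graph has 10 edges (2 extra). Not a tree.
Diameter (longest shortest path) = 5.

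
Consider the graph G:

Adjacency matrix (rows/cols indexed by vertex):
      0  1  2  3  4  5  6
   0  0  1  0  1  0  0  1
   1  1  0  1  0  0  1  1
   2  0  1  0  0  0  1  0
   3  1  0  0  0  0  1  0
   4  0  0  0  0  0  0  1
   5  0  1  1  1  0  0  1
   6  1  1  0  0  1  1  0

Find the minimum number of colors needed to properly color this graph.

The graph has a maximum clique of size 3 (lower bound on chromatic number).
A valid 3-coloring: {0: 1, 1: 0, 2: 2, 3: 0, 4: 0, 5: 1, 6: 2}.
Chromatic number = 3.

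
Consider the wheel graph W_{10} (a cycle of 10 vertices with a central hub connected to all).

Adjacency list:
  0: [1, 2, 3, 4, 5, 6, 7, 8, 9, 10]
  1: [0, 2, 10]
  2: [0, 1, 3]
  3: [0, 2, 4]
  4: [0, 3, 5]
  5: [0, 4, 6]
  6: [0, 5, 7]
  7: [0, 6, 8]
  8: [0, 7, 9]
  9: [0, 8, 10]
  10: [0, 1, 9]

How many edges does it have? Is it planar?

Wheel graph W_{10}: 10 cycle edges + 10 spoke edges = 20 edges.
Total vertices: 11.
The graph is planar.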